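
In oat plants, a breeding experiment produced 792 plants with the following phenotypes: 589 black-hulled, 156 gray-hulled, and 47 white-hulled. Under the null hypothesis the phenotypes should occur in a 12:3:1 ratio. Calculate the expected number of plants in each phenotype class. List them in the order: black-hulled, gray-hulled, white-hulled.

594, 148.5, 49.5

Total ratio parts = 16. Expected numbers out of 792:
  black-hulled: 792 × 12/16 = 594
  gray-hulled: 792 × 3/16 = 148.5
  white-hulled: 792 × 1/16 = 49.5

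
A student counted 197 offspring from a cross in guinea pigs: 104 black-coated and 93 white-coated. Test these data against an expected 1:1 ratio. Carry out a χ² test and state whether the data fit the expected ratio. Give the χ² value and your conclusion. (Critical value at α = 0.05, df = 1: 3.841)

0.614; consistent

Total ratio parts = 2. Expected numbers out of 197:
  black-coated: 197 × 1/2 = 98.5
  white-coated: 197 × 1/2 = 98.5
χ² = Σ (O − E)² / E
  black-coated: (104 − 98.5)² / 98.5 = 0.3071
  white-coated: (93 − 98.5)² / 98.5 = 0.3071
χ² = 0.3071 + 0.3071 = 0.6142 ≈ 0.614
Degrees of freedom = 2 − 1 = 1; critical value at α = 0.05 is 3.841.
Since 0.614 < 3.841, we fail to reject the null hypothesis — the data are consistent with the 1:1 ratio.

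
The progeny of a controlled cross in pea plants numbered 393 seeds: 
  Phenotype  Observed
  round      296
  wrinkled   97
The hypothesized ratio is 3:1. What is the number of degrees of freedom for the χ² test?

1

A goodness-of-fit test with 2 phenotype classes has df = 2 − 1 = 1.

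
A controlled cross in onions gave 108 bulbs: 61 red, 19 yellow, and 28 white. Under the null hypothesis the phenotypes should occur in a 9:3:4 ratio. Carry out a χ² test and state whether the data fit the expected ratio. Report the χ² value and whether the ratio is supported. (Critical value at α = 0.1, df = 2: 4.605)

0.115; consistent

Total ratio parts = 16. Expected numbers out of 108:
  red: 108 × 9/16 = 60.75
  yellow: 108 × 3/16 = 20.25
  white: 108 × 4/16 = 27
χ² = Σ (O − E)² / E
  red: (61 − 60.75)² / 60.75 = 0.0010
  yellow: (19 − 20.25)² / 20.25 = 0.0772
  white: (28 − 27)² / 27 = 0.0370
χ² = 0.0010 + 0.0772 + 0.0370 = 0.1152 ≈ 0.115
Degrees of freedom = 3 − 1 = 2; critical value at α = 0.1 is 4.605.
Since 0.115 < 4.605, we fail to reject the null hypothesis — the data are consistent with the 9:3:4 ratio.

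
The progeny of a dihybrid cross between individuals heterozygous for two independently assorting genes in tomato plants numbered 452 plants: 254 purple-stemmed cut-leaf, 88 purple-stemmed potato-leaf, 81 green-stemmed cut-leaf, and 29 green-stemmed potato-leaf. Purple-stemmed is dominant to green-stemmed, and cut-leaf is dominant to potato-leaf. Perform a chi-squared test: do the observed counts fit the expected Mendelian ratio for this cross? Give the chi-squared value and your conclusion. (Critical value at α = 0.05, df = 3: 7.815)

A dihybrid F₂ with independent assortment and complete dominance at both loci gives a 9:3:3:1 phenotypic ratio.
Under the 9:3:3:1 hypothesis (Σ ratio = 16, N = 452):
  purple-stemmed cut-leaf: 452 × 9/16 = 254.25
  purple-stemmed potato-leaf: 452 × 3/16 = 84.75
  green-stemmed cut-leaf: 452 × 3/16 = 84.75
  green-stemmed potato-leaf: 452 × 1/16 = 28.25
χ² = Σ (O − E)² / E
  purple-stemmed cut-leaf: (254 − 254.25)² / 254.25 = 0.0002
  purple-stemmed potato-leaf: (88 − 84.75)² / 84.75 = 0.1246
  green-stemmed cut-leaf: (81 − 84.75)² / 84.75 = 0.1659
  green-stemmed potato-leaf: (29 − 28.25)² / 28.25 = 0.0199
χ² = 0.0002 + 0.1246 + 0.1659 + 0.0199 = 0.3106 ≈ 0.311
Degrees of freedom = 4 − 1 = 3; critical value at α = 0.05 is 7.815.
Since 0.311 < 7.815, we fail to reject the null hypothesis — the data are consistent with the 9:3:3:1 ratio.

0.311; consistent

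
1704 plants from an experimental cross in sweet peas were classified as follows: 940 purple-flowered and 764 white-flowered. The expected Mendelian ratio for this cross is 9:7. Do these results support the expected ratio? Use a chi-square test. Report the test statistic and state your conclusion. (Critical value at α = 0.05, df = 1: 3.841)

Total ratio parts = 16. Expected numbers out of 1704:
  purple-flowered: 1704 × 9/16 = 958.5
  white-flowered: 1704 × 7/16 = 745.5
χ² = Σ (O − E)² / E
  purple-flowered: (940 − 958.5)² / 958.5 = 0.3571
  white-flowered: (764 − 745.5)² / 745.5 = 0.4591
χ² = 0.3571 + 0.4591 = 0.8162 ≈ 0.816
Degrees of freedom = 2 − 1 = 1; critical value at α = 0.05 is 3.841.
Since 0.816 < 3.841, we fail to reject the null hypothesis — the data are consistent with the 9:7 ratio.

0.816; consistent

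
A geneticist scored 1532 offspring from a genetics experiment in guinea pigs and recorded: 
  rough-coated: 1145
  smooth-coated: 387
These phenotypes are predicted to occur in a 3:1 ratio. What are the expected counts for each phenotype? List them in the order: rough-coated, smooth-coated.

1149, 383

Expected counts for N = 1532 under a 3:1 ratio (total parts = 4):
  rough-coated: 1532 × 3/4 = 1149
  smooth-coated: 1532 × 1/4 = 383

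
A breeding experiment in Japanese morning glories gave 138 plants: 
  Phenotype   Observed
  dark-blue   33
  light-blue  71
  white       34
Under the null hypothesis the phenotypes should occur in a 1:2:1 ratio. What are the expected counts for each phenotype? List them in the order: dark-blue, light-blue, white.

34.5, 69, 34.5

Under the 1:2:1 hypothesis (Σ ratio = 4, N = 138):
  dark-blue: 138 × 1/4 = 34.5
  light-blue: 138 × 2/4 = 69
  white: 138 × 1/4 = 34.5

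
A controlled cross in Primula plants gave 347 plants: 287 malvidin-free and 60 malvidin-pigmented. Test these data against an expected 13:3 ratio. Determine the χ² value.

0.485

Expected counts for N = 347 under a 13:3 ratio (total parts = 16):
  malvidin-free: 347 × 13/16 = 281.9375
  malvidin-pigmented: 347 × 3/16 = 65.0625
χ² = Σ (O − E)² / E
  malvidin-free: (287 − 281.9375)² / 281.9375 = 0.0909
  malvidin-pigmented: (60 − 65.0625)² / 65.0625 = 0.3939
χ² = 0.0909 + 0.3939 = 0.4848 ≈ 0.485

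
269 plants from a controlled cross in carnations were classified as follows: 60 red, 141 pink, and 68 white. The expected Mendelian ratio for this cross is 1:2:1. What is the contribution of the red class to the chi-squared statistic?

0.782

Expected counts for N = 269 under a 1:2:1 ratio (total parts = 4):
  red: 269 × 1/4 = 67.25
  pink: 269 × 2/4 = 134.5
  white: 269 × 1/4 = 67.25
Contribution of red: (60 − 67.25)² / 67.25 = 0.7816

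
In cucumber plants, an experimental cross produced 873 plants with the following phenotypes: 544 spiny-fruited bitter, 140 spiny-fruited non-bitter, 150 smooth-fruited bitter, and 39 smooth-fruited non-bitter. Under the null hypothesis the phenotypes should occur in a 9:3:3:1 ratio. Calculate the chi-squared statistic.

Total ratio parts = 16. Expected numbers out of 873:
  spiny-fruited bitter: 873 × 9/16 = 491.0625
  spiny-fruited non-bitter: 873 × 3/16 = 163.6875
  smooth-fruited bitter: 873 × 3/16 = 163.6875
  smooth-fruited non-bitter: 873 × 1/16 = 54.5625
χ² = Σ (O − E)² / E
  spiny-fruited bitter: (544 − 491.0625)² / 491.0625 = 5.7068
  spiny-fruited non-bitter: (140 − 163.6875)² / 163.6875 = 3.4279
  smooth-fruited bitter: (150 − 163.6875)² / 163.6875 = 1.1445
  smooth-fruited non-bitter: (39 − 54.5625)² / 54.5625 = 4.4388
χ² = 5.7068 + 3.4279 + 1.1445 + 4.4388 = 14.718

14.718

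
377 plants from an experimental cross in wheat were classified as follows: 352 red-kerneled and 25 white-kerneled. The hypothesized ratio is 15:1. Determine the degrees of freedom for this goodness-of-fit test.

1

A goodness-of-fit test with 2 phenotype classes has df = 2 − 1 = 1.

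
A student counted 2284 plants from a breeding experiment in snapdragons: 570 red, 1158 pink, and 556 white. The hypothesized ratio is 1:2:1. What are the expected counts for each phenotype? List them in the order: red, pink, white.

Under the 1:2:1 hypothesis (Σ ratio = 4, N = 2284):
  red: 2284 × 1/4 = 571
  pink: 2284 × 2/4 = 1142
  white: 2284 × 1/4 = 571

571, 1142, 571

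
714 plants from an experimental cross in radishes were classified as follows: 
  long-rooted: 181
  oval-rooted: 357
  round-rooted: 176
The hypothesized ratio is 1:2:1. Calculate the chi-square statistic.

Total ratio parts = 4. Expected numbers out of 714:
  long-rooted: 714 × 1/4 = 178.5
  oval-rooted: 714 × 2/4 = 357
  round-rooted: 714 × 1/4 = 178.5
χ² = Σ (O − E)² / E
  long-rooted: (181 − 178.5)² / 178.5 = 0.0350
  oval-rooted: (357 − 357)² / 357 = 0.0000
  round-rooted: (176 − 178.5)² / 178.5 = 0.0350
χ² = 0.0350 + 0.0000 + 0.0350 = 0.070

0.070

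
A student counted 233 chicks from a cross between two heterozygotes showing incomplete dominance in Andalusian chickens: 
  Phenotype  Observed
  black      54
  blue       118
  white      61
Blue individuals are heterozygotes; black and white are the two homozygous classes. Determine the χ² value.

0.459

With incomplete dominance, a heterozygote × heterozygote cross gives a 1:2:1 phenotypic ratio.
Expected counts for N = 233 under a 1:2:1 ratio (total parts = 4):
  black: 233 × 1/4 = 58.25
  blue: 233 × 2/4 = 116.5
  white: 233 × 1/4 = 58.25
χ² = Σ (O − E)² / E
  black: (54 − 58.25)² / 58.25 = 0.3101
  blue: (118 − 116.5)² / 116.5 = 0.0193
  white: (61 − 58.25)² / 58.25 = 0.1298
χ² = 0.3101 + 0.0193 + 0.1298 = 0.4592 ≈ 0.459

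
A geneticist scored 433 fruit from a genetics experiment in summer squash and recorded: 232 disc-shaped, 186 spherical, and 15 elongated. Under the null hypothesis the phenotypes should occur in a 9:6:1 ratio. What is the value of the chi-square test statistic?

9.363

The 9:6:1 ratio has 16 parts, so with N = 433 the expected counts are:
  disc-shaped: 433 × 9/16 = 243.5625
  spherical: 433 × 6/16 = 162.375
  elongated: 433 × 1/16 = 27.0625
χ² = Σ (O − E)² / E
  disc-shaped: (232 − 243.5625)² / 243.5625 = 0.5489
  spherical: (186 − 162.375)² / 162.375 = 3.4374
  elongated: (15 − 27.0625)² / 27.0625 = 5.3766
χ² = 0.5489 + 3.4374 + 5.3766 = 9.3629 ≈ 9.363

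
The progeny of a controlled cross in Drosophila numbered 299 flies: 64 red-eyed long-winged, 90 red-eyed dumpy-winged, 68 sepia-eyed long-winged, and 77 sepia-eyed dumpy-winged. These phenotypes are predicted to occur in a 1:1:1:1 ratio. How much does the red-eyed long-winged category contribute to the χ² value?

1.546

Under the 1:1:1:1 hypothesis (Σ ratio = 4, N = 299):
  red-eyed long-winged: 299 × 1/4 = 74.75
  red-eyed dumpy-winged: 299 × 1/4 = 74.75
  sepia-eyed long-winged: 299 × 1/4 = 74.75
  sepia-eyed dumpy-winged: 299 × 1/4 = 74.75
Contribution of red-eyed long-winged: (64 − 74.75)² / 74.75 = 1.5460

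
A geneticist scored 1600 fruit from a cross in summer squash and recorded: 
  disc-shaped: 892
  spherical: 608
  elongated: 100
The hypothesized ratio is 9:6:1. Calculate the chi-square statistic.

The 9:6:1 ratio has 16 parts, so with N = 1600 the expected counts are:
  disc-shaped: 1600 × 9/16 = 900
  spherical: 1600 × 6/16 = 600
  elongated: 1600 × 1/16 = 100
χ² = Σ (O − E)² / E
  disc-shaped: (892 − 900)² / 900 = 0.0711
  spherical: (608 − 600)² / 600 = 0.1067
  elongated: (100 − 100)² / 100 = 0.0000
χ² = 0.0711 + 0.1067 + 0.0000 = 0.1778 ≈ 0.178

0.178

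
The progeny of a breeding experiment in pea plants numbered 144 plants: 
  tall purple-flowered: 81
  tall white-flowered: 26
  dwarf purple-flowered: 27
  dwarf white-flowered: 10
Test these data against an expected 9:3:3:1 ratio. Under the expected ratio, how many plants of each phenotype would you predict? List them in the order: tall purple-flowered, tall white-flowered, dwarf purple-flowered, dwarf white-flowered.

Under the 9:3:3:1 hypothesis (Σ ratio = 16, N = 144):
  tall purple-flowered: 144 × 9/16 = 81
  tall white-flowered: 144 × 3/16 = 27
  dwarf purple-flowered: 144 × 3/16 = 27
  dwarf white-flowered: 144 × 1/16 = 9

81, 27, 27, 9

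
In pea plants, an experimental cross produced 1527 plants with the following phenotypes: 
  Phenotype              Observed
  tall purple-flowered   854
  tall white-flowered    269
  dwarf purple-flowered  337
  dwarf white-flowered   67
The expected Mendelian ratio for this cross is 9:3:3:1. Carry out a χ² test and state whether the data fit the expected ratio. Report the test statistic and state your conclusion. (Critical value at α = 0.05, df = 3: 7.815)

18.522; not consistent

Expected counts for N = 1527 under a 9:3:3:1 ratio (total parts = 16):
  tall purple-flowered: 1527 × 9/16 = 858.9375
  tall white-flowered: 1527 × 3/16 = 286.3125
  dwarf purple-flowered: 1527 × 3/16 = 286.3125
  dwarf white-flowered: 1527 × 1/16 = 95.4375
χ² = Σ (O − E)² / E
  tall purple-flowered: (854 − 858.9375)² / 858.9375 = 0.0284
  tall white-flowered: (269 − 286.3125)² / 286.3125 = 1.0468
  dwarf purple-flowered: (337 − 286.3125)² / 286.3125 = 8.9735
  dwarf white-flowered: (67 − 95.4375)² / 95.4375 = 8.4735
χ² = 0.0284 + 1.0468 + 8.9735 + 8.4735 = 18.5222 ≈ 18.522
Degrees of freedom = 4 − 1 = 3; critical value at α = 0.05 is 7.815.
Since 18.522 > 7.815, we reject the null hypothesis — the data do not fit the 9:3:3:1 ratio.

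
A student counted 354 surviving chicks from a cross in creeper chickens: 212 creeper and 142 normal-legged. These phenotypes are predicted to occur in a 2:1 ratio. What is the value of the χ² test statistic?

Under the 2:1 hypothesis (Σ ratio = 3, N = 354):
  creeper: 354 × 2/3 = 236
  normal-legged: 354 × 1/3 = 118
χ² = Σ (O − E)² / E
  creeper: (212 − 236)² / 236 = 2.4407
  normal-legged: (142 − 118)² / 118 = 4.8814
χ² = 2.4407 + 4.8814 = 7.3221 ≈ 7.322

7.322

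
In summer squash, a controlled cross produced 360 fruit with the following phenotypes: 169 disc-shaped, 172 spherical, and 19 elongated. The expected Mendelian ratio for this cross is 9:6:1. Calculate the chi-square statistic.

Total ratio parts = 16. Expected numbers out of 360:
  disc-shaped: 360 × 9/16 = 202.5
  spherical: 360 × 6/16 = 135
  elongated: 360 × 1/16 = 22.5
χ² = Σ (O − E)² / E
  disc-shaped: (169 − 202.5)² / 202.5 = 5.5420
  spherical: (172 − 135)² / 135 = 10.1407
  elongated: (19 − 22.5)² / 22.5 = 0.5444
χ² = 5.5420 + 10.1407 + 0.5444 = 16.2271 ≈ 16.227

16.227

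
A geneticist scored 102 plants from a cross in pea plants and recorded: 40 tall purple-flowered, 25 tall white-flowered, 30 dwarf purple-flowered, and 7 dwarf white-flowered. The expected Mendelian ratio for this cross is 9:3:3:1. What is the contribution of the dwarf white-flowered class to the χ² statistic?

0.061

Under the 9:3:3:1 hypothesis (Σ ratio = 16, N = 102):
  tall purple-flowered: 102 × 9/16 = 57.375
  tall white-flowered: 102 × 3/16 = 19.125
  dwarf purple-flowered: 102 × 3/16 = 19.125
  dwarf white-flowered: 102 × 1/16 = 6.375
Contribution of dwarf white-flowered: (7 − 6.375)² / 6.375 = 0.0613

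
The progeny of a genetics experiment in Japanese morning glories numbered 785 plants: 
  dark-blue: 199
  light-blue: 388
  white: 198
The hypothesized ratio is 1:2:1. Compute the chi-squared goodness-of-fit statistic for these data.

Expected counts for N = 785 under a 1:2:1 ratio (total parts = 4):
  dark-blue: 785 × 1/4 = 196.25
  light-blue: 785 × 2/4 = 392.5
  white: 785 × 1/4 = 196.25
χ² = Σ (O − E)² / E
  dark-blue: (199 − 196.25)² / 196.25 = 0.0385
  light-blue: (388 − 392.5)² / 392.5 = 0.0516
  white: (198 − 196.25)² / 196.25 = 0.0156
χ² = 0.0385 + 0.0516 + 0.0156 = 0.1057 ≈ 0.106

0.106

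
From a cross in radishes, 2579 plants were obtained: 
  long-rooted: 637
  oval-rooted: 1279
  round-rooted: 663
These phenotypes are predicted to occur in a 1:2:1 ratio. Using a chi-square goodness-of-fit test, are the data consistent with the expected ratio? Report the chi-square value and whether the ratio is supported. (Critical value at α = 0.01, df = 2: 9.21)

Total ratio parts = 4. Expected numbers out of 2579:
  long-rooted: 2579 × 1/4 = 644.75
  oval-rooted: 2579 × 2/4 = 1289.5
  round-rooted: 2579 × 1/4 = 644.75
χ² = Σ (O − E)² / E
  long-rooted: (637 − 644.75)² / 644.75 = 0.0932
  oval-rooted: (1279 − 1289.5)² / 1289.5 = 0.0855
  round-rooted: (663 − 644.75)² / 644.75 = 0.5166
χ² = 0.0932 + 0.0855 + 0.5166 = 0.6953 ≈ 0.695
Degrees of freedom = 3 − 1 = 2; critical value at α = 0.01 is 9.21.
Since 0.695 < 9.21, we fail to reject the null hypothesis — the data are consistent with the 1:2:1 ratio.

0.695; consistent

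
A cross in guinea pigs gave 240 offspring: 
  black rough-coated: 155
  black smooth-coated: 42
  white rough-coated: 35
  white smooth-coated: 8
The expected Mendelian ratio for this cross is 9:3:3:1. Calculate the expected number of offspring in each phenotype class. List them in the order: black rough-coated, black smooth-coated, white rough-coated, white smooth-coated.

135, 45, 45, 15

The 9:3:3:1 ratio has 16 parts, so with N = 240 the expected counts are:
  black rough-coated: 240 × 9/16 = 135
  black smooth-coated: 240 × 3/16 = 45
  white rough-coated: 240 × 3/16 = 45
  white smooth-coated: 240 × 1/16 = 15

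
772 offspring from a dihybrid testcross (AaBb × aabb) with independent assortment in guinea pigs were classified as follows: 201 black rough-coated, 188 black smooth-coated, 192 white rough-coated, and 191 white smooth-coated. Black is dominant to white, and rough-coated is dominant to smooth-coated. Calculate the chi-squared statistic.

A dihybrid testcross with independent assortment gives a 1:1:1:1 ratio.
The 1:1:1:1 ratio has 4 parts, so with N = 772 the expected counts are:
  black rough-coated: 772 × 1/4 = 193
  black smooth-coated: 772 × 1/4 = 193
  white rough-coated: 772 × 1/4 = 193
  white smooth-coated: 772 × 1/4 = 193
χ² = Σ (O − E)² / E
  black rough-coated: (201 − 193)² / 193 = 0.3316
  black smooth-coated: (188 − 193)² / 193 = 0.1295
  white rough-coated: (192 − 193)² / 193 = 0.0052
  white smooth-coated: (191 − 193)² / 193 = 0.0207
χ² = 0.3316 + 0.1295 + 0.0052 + 0.0207 = 0.487

0.487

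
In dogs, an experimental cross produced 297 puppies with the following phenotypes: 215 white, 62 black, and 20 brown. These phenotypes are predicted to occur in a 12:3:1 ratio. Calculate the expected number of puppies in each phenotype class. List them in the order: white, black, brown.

Total ratio parts = 16. Expected numbers out of 297:
  white: 297 × 12/16 = 222.75
  black: 297 × 3/16 = 55.6875
  brown: 297 × 1/16 = 18.5625

222.75, 55.6875, 18.5625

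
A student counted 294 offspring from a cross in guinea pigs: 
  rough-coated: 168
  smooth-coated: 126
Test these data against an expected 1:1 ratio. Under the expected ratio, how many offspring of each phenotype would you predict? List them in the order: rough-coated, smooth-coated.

Total ratio parts = 2. Expected numbers out of 294:
  rough-coated: 294 × 1/2 = 147
  smooth-coated: 294 × 1/2 = 147

147, 147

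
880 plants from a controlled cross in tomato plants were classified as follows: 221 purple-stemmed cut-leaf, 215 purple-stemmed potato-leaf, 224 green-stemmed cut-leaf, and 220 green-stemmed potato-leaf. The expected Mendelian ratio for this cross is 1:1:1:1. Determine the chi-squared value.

0.191

The 1:1:1:1 ratio has 4 parts, so with N = 880 the expected counts are:
  purple-stemmed cut-leaf: 880 × 1/4 = 220
  purple-stemmed potato-leaf: 880 × 1/4 = 220
  green-stemmed cut-leaf: 880 × 1/4 = 220
  green-stemmed potato-leaf: 880 × 1/4 = 220
χ² = Σ (O − E)² / E
  purple-stemmed cut-leaf: (221 − 220)² / 220 = 0.0045
  purple-stemmed potato-leaf: (215 − 220)² / 220 = 0.1136
  green-stemmed cut-leaf: (224 − 220)² / 220 = 0.0727
  green-stemmed potato-leaf: (220 − 220)² / 220 = 0.0000
χ² = 0.0045 + 0.1136 + 0.0727 + 0.0000 = 0.1908 ≈ 0.191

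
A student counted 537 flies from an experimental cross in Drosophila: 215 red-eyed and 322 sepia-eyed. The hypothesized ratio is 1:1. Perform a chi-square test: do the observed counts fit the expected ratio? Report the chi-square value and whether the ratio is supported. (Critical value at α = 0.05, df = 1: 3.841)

Total ratio parts = 2. Expected numbers out of 537:
  red-eyed: 537 × 1/2 = 268.5
  sepia-eyed: 537 × 1/2 = 268.5
χ² = Σ (O − E)² / E
  red-eyed: (215 − 268.5)² / 268.5 = 10.6601
  sepia-eyed: (322 − 268.5)² / 268.5 = 10.6601
χ² = 10.6601 + 10.6601 = 21.3202 ≈ 21.320
Degrees of freedom = 2 − 1 = 1; critical value at α = 0.05 is 3.841.
Since 21.320 > 3.841, we reject the null hypothesis — the data do not fit the 1:1 ratio.

21.320; not consistent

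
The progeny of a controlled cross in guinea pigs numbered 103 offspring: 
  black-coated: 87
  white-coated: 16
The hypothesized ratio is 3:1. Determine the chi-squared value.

4.922

The 3:1 ratio has 4 parts, so with N = 103 the expected counts are:
  black-coated: 103 × 3/4 = 77.25
  white-coated: 103 × 1/4 = 25.75
χ² = Σ (O − E)² / E
  black-coated: (87 − 77.25)² / 77.25 = 1.2306
  white-coated: (16 − 25.75)² / 25.75 = 3.6917
χ² = 1.2306 + 3.6917 = 4.9223 ≈ 4.922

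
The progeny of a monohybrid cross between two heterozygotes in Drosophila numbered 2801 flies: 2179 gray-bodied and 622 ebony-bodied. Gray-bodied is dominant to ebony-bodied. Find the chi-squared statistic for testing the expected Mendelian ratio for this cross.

For a monohybrid cross between heterozygotes with complete dominance, the expected phenotypic ratio is 3:1.
Total ratio parts = 4. Expected numbers out of 2801:
  gray-bodied: 2801 × 3/4 = 2100.75
  ebony-bodied: 2801 × 1/4 = 700.25
χ² = Σ (O − E)² / E
  gray-bodied: (2179 − 2100.75)² / 2100.75 = 2.9147
  ebony-bodied: (622 − 700.25)² / 700.25 = 8.7441
χ² = 2.9147 + 8.7441 = 11.6588 ≈ 11.659

11.659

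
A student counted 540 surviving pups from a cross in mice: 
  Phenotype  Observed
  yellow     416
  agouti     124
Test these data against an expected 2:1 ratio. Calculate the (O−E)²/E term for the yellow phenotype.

8.711

Expected counts for N = 540 under a 2:1 ratio (total parts = 3):
  yellow: 540 × 2/3 = 360
  agouti: 540 × 1/3 = 180
Contribution of yellow: (416 − 360)² / 360 = 8.7111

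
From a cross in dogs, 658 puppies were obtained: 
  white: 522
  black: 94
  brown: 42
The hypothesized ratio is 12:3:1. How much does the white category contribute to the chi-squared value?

Under the 12:3:1 hypothesis (Σ ratio = 16, N = 658):
  white: 658 × 12/16 = 493.5
  black: 658 × 3/16 = 123.375
  brown: 658 × 1/16 = 41.125
Contribution of white: (522 − 493.5)² / 493.5 = 1.6459

1.646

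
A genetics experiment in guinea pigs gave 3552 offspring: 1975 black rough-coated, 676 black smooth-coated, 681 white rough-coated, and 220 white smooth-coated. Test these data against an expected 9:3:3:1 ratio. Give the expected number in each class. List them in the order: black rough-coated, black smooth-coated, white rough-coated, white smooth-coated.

The 9:3:3:1 ratio has 16 parts, so with N = 3552 the expected counts are:
  black rough-coated: 3552 × 9/16 = 1998
  black smooth-coated: 3552 × 3/16 = 666
  white rough-coated: 3552 × 3/16 = 666
  white smooth-coated: 3552 × 1/16 = 222

1998, 666, 666, 222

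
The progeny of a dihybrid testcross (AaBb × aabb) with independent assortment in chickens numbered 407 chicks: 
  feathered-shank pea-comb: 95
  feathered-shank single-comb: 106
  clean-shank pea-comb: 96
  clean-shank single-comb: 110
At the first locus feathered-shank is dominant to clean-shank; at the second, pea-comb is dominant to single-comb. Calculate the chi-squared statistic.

A dihybrid testcross with independent assortment gives a 1:1:1:1 ratio.
Under the 1:1:1:1 hypothesis (Σ ratio = 4, N = 407):
  feathered-shank pea-comb: 407 × 1/4 = 101.75
  feathered-shank single-comb: 407 × 1/4 = 101.75
  clean-shank pea-comb: 407 × 1/4 = 101.75
  clean-shank single-comb: 407 × 1/4 = 101.75
χ² = Σ (O − E)² / E
  feathered-shank pea-comb: (95 − 101.75)² / 101.75 = 0.4478
  feathered-shank single-comb: (106 − 101.75)² / 101.75 = 0.1775
  clean-shank pea-comb: (96 − 101.75)² / 101.75 = 0.3249
  clean-shank single-comb: (110 − 101.75)² / 101.75 = 0.6689
χ² = 0.4478 + 0.1775 + 0.3249 + 0.6689 = 1.6191 ≈ 1.619

1.619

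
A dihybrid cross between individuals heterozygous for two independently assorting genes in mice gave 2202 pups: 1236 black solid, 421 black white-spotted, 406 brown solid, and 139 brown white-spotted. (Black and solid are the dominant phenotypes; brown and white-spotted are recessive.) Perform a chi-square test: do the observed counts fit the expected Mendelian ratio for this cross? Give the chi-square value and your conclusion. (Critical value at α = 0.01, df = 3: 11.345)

0.294; consistent

A dihybrid F₂ with independent assortment and complete dominance at both loci gives a 9:3:3:1 phenotypic ratio.
Under the 9:3:3:1 hypothesis (Σ ratio = 16, N = 2202):
  black solid: 2202 × 9/16 = 1238.625
  black white-spotted: 2202 × 3/16 = 412.875
  brown solid: 2202 × 3/16 = 412.875
  brown white-spotted: 2202 × 1/16 = 137.625
χ² = Σ (O − E)² / E
  black solid: (1236 − 1238.625)² / 1238.625 = 0.0056
  black white-spotted: (421 − 412.875)² / 412.875 = 0.1599
  brown solid: (406 − 412.875)² / 412.875 = 0.1145
  brown white-spotted: (139 − 137.625)² / 137.625 = 0.0137
χ² = 0.0056 + 0.1599 + 0.1145 + 0.0137 = 0.2937 ≈ 0.294
Degrees of freedom = 4 − 1 = 3; critical value at α = 0.01 is 11.345.
Since 0.294 < 11.345, we fail to reject the null hypothesis — the data are consistent with the 9:3:3:1 ratio.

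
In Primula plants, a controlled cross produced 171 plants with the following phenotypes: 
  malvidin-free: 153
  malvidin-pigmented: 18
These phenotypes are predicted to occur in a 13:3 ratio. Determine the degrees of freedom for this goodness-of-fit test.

A goodness-of-fit test with 2 phenotype classes has df = 2 − 1 = 1.

1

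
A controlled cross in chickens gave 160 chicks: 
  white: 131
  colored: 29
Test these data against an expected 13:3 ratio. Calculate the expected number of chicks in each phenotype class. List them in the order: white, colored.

Total ratio parts = 16. Expected numbers out of 160:
  white: 160 × 13/16 = 130
  colored: 160 × 3/16 = 30

130, 30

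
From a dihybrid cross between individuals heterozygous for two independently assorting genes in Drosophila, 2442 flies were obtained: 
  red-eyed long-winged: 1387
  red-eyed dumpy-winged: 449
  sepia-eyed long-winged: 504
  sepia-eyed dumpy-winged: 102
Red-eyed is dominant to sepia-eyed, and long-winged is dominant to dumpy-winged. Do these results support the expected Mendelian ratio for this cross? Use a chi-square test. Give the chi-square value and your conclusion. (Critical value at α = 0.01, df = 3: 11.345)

A dihybrid F₂ with independent assortment and complete dominance at both loci gives a 9:3:3:1 phenotypic ratio.
Expected counts for N = 2442 under a 9:3:3:1 ratio (total parts = 16):
  red-eyed long-winged: 2442 × 9/16 = 1373.625
  red-eyed dumpy-winged: 2442 × 3/16 = 457.875
  sepia-eyed long-winged: 2442 × 3/16 = 457.875
  sepia-eyed dumpy-winged: 2442 × 1/16 = 152.625
χ² = Σ (O − E)² / E
  red-eyed long-winged: (1387 − 1373.625)² / 1373.625 = 0.1302
  red-eyed dumpy-winged: (449 − 457.875)² / 457.875 = 0.1720
  sepia-eyed long-winged: (504 − 457.875)² / 457.875 = 4.6465
  sepia-eyed dumpy-winged: (102 − 152.625)² / 152.625 = 16.7921
χ² = 0.1302 + 0.1720 + 4.6465 + 16.7921 = 21.7408 ≈ 21.741
Degrees of freedom = 4 − 1 = 3; critical value at α = 0.01 is 11.345.
Since 21.741 > 11.345, we reject the null hypothesis — the data do not fit the 9:3:3:1 ratio.

21.741; not consistent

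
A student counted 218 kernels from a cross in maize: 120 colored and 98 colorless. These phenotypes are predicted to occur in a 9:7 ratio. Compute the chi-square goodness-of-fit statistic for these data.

Expected counts for N = 218 under a 9:7 ratio (total parts = 16):
  colored: 218 × 9/16 = 122.625
  colorless: 218 × 7/16 = 95.375
χ² = Σ (O − E)² / E
  colored: (120 − 122.625)² / 122.625 = 0.0562
  colorless: (98 − 95.375)² / 95.375 = 0.0722
χ² = 0.0562 + 0.0722 = 0.1284 ≈ 0.128

0.128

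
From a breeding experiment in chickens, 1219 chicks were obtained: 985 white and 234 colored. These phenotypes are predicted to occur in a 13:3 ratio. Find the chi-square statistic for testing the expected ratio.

0.159

The 13:3 ratio has 16 parts, so with N = 1219 the expected counts are:
  white: 1219 × 13/16 = 990.4375
  colored: 1219 × 3/16 = 228.5625
χ² = Σ (O − E)² / E
  white: (985 − 990.4375)² / 990.4375 = 0.0299
  colored: (234 − 228.5625)² / 228.5625 = 0.1294
χ² = 0.0299 + 0.1294 = 0.1593 ≈ 0.159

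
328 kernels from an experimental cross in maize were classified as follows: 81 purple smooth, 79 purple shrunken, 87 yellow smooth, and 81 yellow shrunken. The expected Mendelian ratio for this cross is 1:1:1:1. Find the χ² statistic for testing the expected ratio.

0.439

Expected counts for N = 328 under a 1:1:1:1 ratio (total parts = 4):
  purple smooth: 328 × 1/4 = 82
  purple shrunken: 328 × 1/4 = 82
  yellow smooth: 328 × 1/4 = 82
  yellow shrunken: 328 × 1/4 = 82
χ² = Σ (O − E)² / E
  purple smooth: (81 − 82)² / 82 = 0.0122
  purple shrunken: (79 − 82)² / 82 = 0.1098
  yellow smooth: (87 − 82)² / 82 = 0.3049
  yellow shrunken: (81 − 82)² / 82 = 0.0122
χ² = 0.0122 + 0.1098 + 0.3049 + 0.0122 = 0.4391 ≈ 0.439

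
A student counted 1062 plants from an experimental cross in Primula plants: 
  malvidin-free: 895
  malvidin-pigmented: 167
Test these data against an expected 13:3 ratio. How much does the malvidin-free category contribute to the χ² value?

1.196

Under the 13:3 hypothesis (Σ ratio = 16, N = 1062):
  malvidin-free: 1062 × 13/16 = 862.875
  malvidin-pigmented: 1062 × 3/16 = 199.125
Contribution of malvidin-free: (895 − 862.875)² / 862.875 = 1.1960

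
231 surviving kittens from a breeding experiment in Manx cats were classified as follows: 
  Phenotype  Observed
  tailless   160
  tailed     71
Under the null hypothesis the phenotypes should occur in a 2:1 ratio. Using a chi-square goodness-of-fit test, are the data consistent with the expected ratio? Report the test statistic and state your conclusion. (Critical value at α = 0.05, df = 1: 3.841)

Total ratio parts = 3. Expected numbers out of 231:
  tailless: 231 × 2/3 = 154
  tailed: 231 × 1/3 = 77
χ² = Σ (O − E)² / E
  tailless: (160 − 154)² / 154 = 0.2338
  tailed: (71 − 77)² / 77 = 0.4675
χ² = 0.2338 + 0.4675 = 0.7013 ≈ 0.701
Degrees of freedom = 2 − 1 = 1; critical value at α = 0.05 is 3.841.
Since 0.701 < 3.841, we fail to reject the null hypothesis — the data are consistent with the 2:1 ratio.

0.701; consistent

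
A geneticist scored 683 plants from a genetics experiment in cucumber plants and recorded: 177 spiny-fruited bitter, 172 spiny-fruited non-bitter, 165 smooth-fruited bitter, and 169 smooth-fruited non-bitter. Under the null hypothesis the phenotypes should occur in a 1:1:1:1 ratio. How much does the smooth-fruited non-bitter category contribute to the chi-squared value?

0.018

Total ratio parts = 4. Expected numbers out of 683:
  spiny-fruited bitter: 683 × 1/4 = 170.75
  spiny-fruited non-bitter: 683 × 1/4 = 170.75
  smooth-fruited bitter: 683 × 1/4 = 170.75
  smooth-fruited non-bitter: 683 × 1/4 = 170.75
Contribution of smooth-fruited non-bitter: (169 − 170.75)² / 170.75 = 0.0179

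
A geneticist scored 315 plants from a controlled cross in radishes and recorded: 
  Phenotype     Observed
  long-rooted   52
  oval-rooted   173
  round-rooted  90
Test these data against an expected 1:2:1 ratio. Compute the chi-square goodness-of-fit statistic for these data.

Total ratio parts = 4. Expected numbers out of 315:
  long-rooted: 315 × 1/4 = 78.75
  oval-rooted: 315 × 2/4 = 157.5
  round-rooted: 315 × 1/4 = 78.75
χ² = Σ (O − E)² / E
  long-rooted: (52 − 78.75)² / 78.75 = 9.0865
  oval-rooted: (173 − 157.5)² / 157.5 = 1.5254
  round-rooted: (90 − 78.75)² / 78.75 = 1.6071
χ² = 9.0865 + 1.5254 + 1.6071 = 12.219

12.219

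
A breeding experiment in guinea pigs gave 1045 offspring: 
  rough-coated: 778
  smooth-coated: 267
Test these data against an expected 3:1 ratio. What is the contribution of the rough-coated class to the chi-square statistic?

0.042

Expected counts for N = 1045 under a 3:1 ratio (total parts = 4):
  rough-coated: 1045 × 3/4 = 783.75
  smooth-coated: 1045 × 1/4 = 261.25
Contribution of rough-coated: (778 − 783.75)² / 783.75 = 0.0422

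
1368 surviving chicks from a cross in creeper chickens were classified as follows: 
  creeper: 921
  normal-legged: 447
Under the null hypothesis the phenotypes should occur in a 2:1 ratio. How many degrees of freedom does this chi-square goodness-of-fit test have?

1

A goodness-of-fit test with 2 phenotype classes has df = 2 − 1 = 1.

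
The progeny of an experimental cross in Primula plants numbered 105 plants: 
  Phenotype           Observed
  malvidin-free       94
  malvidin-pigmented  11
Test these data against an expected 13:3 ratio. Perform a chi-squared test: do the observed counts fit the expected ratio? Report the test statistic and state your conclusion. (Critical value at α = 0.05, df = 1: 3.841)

Under the 13:3 hypothesis (Σ ratio = 16, N = 105):
  malvidin-free: 105 × 13/16 = 85.3125
  malvidin-pigmented: 105 × 3/16 = 19.6875
χ² = Σ (O − E)² / E
  malvidin-free: (94 − 85.3125)² / 85.3125 = 0.8847
  malvidin-pigmented: (11 − 19.6875)² / 19.6875 = 3.8335
χ² = 0.8847 + 3.8335 = 4.7182 ≈ 4.718
Degrees of freedom = 2 − 1 = 1; critical value at α = 0.05 is 3.841.
Since 4.718 > 3.841, we reject the null hypothesis — the data do not fit the 13:3 ratio.

4.718; not consistent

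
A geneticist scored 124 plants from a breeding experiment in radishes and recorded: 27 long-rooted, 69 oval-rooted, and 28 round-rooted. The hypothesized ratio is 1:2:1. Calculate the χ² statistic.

1.597

The 1:2:1 ratio has 4 parts, so with N = 124 the expected counts are:
  long-rooted: 124 × 1/4 = 31
  oval-rooted: 124 × 2/4 = 62
  round-rooted: 124 × 1/4 = 31
χ² = Σ (O − E)² / E
  long-rooted: (27 − 31)² / 31 = 0.5161
  oval-rooted: (69 − 62)² / 62 = 0.7903
  round-rooted: (28 − 31)² / 31 = 0.2903
χ² = 0.5161 + 0.7903 + 0.2903 = 1.5967 ≈ 1.597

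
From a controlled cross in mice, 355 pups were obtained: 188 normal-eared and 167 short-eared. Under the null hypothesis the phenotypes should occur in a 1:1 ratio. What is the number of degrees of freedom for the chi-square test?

1

A goodness-of-fit test with 2 phenotype classes has df = 2 − 1 = 1.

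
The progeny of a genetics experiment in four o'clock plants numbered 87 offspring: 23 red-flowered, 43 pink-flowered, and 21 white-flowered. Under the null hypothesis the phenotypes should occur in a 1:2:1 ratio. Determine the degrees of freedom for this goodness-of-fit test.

2

A goodness-of-fit test with 3 phenotype classes has df = 3 − 1 = 2.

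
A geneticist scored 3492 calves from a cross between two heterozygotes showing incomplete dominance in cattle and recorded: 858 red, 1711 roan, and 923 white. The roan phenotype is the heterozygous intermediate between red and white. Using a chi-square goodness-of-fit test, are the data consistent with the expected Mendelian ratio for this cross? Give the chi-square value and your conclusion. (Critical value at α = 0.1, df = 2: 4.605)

With incomplete dominance, a heterozygote × heterozygote cross gives a 1:2:1 phenotypic ratio.
Total ratio parts = 4. Expected numbers out of 3492:
  red: 3492 × 1/4 = 873
  roan: 3492 × 2/4 = 1746
  white: 3492 × 1/4 = 873
χ² = Σ (O − E)² / E
  red: (858 − 873)² / 873 = 0.2577
  roan: (1711 − 1746)² / 1746 = 0.7016
  white: (923 − 873)² / 873 = 2.8637
χ² = 0.2577 + 0.7016 + 2.8637 = 3.823
Degrees of freedom = 3 − 1 = 2; critical value at α = 0.1 is 4.605.
Since 3.823 < 4.605, we fail to reject the null hypothesis — the data are consistent with the 1:2:1 ratio.

3.823; consistent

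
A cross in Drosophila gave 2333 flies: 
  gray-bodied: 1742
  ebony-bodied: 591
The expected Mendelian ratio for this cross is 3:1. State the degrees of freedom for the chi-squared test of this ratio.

1

A goodness-of-fit test with 2 phenotype classes has df = 2 − 1 = 1.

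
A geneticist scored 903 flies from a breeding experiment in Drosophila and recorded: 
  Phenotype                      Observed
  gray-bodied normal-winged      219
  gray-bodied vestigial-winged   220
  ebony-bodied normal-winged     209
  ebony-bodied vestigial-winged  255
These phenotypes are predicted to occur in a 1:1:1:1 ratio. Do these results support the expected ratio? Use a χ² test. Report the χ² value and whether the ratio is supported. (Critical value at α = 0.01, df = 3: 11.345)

5.381; consistent

The 1:1:1:1 ratio has 4 parts, so with N = 903 the expected counts are:
  gray-bodied normal-winged: 903 × 1/4 = 225.75
  gray-bodied vestigial-winged: 903 × 1/4 = 225.75
  ebony-bodied normal-winged: 903 × 1/4 = 225.75
  ebony-bodied vestigial-winged: 903 × 1/4 = 225.75
χ² = Σ (O − E)² / E
  gray-bodied normal-winged: (219 − 225.75)² / 225.75 = 0.2018
  gray-bodied vestigial-winged: (220 − 225.75)² / 225.75 = 0.1465
  ebony-bodied normal-winged: (209 − 225.75)² / 225.75 = 1.2428
  ebony-bodied vestigial-winged: (255 − 225.75)² / 225.75 = 3.7899
χ² = 0.2018 + 0.1465 + 1.2428 + 3.7899 = 5.381
Degrees of freedom = 4 − 1 = 3; critical value at α = 0.01 is 11.345.
Since 5.381 < 11.345, we fail to reject the null hypothesis — the data are consistent with the 1:1:1:1 ratio.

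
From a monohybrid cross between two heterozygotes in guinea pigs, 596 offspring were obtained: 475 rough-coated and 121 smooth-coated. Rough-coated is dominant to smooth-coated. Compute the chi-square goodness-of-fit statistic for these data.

7.016

For a monohybrid cross between heterozygotes with complete dominance, the expected phenotypic ratio is 3:1.
Under the 3:1 hypothesis (Σ ratio = 4, N = 596):
  rough-coated: 596 × 3/4 = 447
  smooth-coated: 596 × 1/4 = 149
χ² = Σ (O − E)² / E
  rough-coated: (475 − 447)² / 447 = 1.7539
  smooth-coated: (121 − 149)² / 149 = 5.2617
χ² = 1.7539 + 5.2617 = 7.0156 ≈ 7.016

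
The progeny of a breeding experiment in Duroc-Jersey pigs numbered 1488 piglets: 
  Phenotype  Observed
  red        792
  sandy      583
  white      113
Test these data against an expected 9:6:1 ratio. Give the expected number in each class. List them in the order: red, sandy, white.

837, 558, 93

Under the 9:6:1 hypothesis (Σ ratio = 16, N = 1488):
  red: 1488 × 9/16 = 837
  sandy: 1488 × 6/16 = 558
  white: 1488 × 1/16 = 93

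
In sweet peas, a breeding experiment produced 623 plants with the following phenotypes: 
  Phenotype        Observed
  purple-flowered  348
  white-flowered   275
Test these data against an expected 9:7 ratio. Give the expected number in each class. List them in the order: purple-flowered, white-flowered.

350.4375, 272.5625

The 9:7 ratio has 16 parts, so with N = 623 the expected counts are:
  purple-flowered: 623 × 9/16 = 350.4375
  white-flowered: 623 × 7/16 = 272.5625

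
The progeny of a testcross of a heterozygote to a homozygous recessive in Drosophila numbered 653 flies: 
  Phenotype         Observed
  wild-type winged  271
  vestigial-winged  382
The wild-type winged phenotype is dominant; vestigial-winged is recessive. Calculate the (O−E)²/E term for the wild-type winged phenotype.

9.434

A testcross of a heterozygote (Aa × aa) gives a 1:1 phenotypic ratio.
Expected counts for N = 653 under a 1:1 ratio (total parts = 2):
  wild-type winged: 653 × 1/2 = 326.5
  vestigial-winged: 653 × 1/2 = 326.5
Contribution of wild-type winged: (271 − 326.5)² / 326.5 = 9.4342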